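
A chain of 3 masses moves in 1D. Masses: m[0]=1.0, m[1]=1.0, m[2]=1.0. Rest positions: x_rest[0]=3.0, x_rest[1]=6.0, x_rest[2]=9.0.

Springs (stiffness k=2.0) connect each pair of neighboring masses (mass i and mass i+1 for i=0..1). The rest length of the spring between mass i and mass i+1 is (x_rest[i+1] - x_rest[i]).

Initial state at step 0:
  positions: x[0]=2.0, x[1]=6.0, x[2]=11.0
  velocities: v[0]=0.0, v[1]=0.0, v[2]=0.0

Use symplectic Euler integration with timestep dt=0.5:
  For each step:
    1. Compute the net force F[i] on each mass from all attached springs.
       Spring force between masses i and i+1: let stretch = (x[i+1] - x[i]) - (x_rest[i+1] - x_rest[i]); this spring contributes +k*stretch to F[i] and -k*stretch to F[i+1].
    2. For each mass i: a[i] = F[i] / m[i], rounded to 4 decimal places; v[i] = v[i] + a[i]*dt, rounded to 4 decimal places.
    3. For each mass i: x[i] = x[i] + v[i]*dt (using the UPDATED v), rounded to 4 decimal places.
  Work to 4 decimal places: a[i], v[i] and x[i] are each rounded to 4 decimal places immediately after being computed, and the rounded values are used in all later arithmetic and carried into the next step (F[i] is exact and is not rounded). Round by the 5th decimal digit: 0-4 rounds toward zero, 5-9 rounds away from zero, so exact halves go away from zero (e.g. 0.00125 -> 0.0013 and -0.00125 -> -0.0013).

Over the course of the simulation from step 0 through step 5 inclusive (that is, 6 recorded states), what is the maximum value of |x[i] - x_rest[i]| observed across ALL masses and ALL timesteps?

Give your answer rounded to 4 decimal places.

Answer: 2.1250

Derivation:
Step 0: x=[2.0000 6.0000 11.0000] v=[0.0000 0.0000 0.0000]
Step 1: x=[2.5000 6.5000 10.0000] v=[1.0000 1.0000 -2.0000]
Step 2: x=[3.5000 6.7500 8.7500] v=[2.0000 0.5000 -2.5000]
Step 3: x=[4.6250 6.3750 8.0000] v=[2.2500 -0.7500 -1.5000]
Step 4: x=[5.1250 5.9375 7.9375] v=[1.0000 -0.8750 -0.1250]
Step 5: x=[4.5313 6.0938 8.3750] v=[-1.1875 0.3125 0.8750]
Max displacement = 2.1250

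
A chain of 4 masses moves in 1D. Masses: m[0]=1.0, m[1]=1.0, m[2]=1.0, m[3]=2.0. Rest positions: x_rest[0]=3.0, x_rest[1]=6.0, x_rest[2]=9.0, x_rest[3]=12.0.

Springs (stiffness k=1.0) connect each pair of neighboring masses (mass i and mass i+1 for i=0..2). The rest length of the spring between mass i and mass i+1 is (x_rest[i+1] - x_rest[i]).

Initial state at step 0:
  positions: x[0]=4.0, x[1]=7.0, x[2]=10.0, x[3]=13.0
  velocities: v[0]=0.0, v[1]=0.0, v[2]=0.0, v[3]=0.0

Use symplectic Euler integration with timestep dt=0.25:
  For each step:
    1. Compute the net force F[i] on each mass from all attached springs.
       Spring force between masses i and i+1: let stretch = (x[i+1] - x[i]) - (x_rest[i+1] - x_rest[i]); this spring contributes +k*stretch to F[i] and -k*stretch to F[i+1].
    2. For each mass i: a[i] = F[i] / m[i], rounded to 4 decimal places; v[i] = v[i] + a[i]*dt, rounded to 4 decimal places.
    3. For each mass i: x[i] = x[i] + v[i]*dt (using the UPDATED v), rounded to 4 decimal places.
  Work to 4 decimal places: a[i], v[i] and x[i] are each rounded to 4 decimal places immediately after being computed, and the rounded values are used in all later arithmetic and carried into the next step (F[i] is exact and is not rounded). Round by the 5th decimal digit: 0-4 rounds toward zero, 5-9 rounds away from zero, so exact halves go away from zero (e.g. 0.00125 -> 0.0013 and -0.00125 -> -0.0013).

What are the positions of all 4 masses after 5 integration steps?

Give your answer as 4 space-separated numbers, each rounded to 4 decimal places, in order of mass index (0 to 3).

Answer: 4.0000 7.0000 10.0000 13.0000

Derivation:
Step 0: x=[4.0000 7.0000 10.0000 13.0000] v=[0.0000 0.0000 0.0000 0.0000]
Step 1: x=[4.0000 7.0000 10.0000 13.0000] v=[0.0000 0.0000 0.0000 0.0000]
Step 2: x=[4.0000 7.0000 10.0000 13.0000] v=[0.0000 0.0000 0.0000 0.0000]
Step 3: x=[4.0000 7.0000 10.0000 13.0000] v=[0.0000 0.0000 0.0000 0.0000]
Step 4: x=[4.0000 7.0000 10.0000 13.0000] v=[0.0000 0.0000 0.0000 0.0000]
Step 5: x=[4.0000 7.0000 10.0000 13.0000] v=[0.0000 0.0000 0.0000 0.0000]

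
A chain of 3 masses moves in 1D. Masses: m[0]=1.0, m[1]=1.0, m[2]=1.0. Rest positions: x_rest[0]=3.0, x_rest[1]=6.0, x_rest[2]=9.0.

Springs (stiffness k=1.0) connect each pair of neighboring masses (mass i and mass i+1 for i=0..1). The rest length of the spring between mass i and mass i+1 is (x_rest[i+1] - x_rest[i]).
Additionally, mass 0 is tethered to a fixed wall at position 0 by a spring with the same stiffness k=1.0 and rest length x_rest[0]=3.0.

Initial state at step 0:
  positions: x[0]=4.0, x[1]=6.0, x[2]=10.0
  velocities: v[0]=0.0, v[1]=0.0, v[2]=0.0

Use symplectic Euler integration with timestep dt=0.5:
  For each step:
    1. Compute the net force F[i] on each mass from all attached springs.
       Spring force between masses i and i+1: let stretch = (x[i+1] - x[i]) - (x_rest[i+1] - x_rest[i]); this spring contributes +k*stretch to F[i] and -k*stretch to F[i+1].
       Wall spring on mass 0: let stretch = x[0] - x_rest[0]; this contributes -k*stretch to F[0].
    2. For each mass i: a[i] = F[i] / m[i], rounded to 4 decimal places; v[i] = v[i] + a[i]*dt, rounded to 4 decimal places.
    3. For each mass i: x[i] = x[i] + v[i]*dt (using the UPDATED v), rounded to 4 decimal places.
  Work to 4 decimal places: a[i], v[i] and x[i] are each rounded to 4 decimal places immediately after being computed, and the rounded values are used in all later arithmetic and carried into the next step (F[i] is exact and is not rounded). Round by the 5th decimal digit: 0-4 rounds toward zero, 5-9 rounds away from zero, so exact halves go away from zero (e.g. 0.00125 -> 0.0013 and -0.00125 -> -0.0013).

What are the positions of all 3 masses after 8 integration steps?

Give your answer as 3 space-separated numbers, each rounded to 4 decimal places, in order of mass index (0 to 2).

Answer: 2.9041 5.8982 8.6609

Derivation:
Step 0: x=[4.0000 6.0000 10.0000] v=[0.0000 0.0000 0.0000]
Step 1: x=[3.5000 6.5000 9.7500] v=[-1.0000 1.0000 -0.5000]
Step 2: x=[2.8750 7.0625 9.4375] v=[-1.2500 1.1250 -0.6250]
Step 3: x=[2.5781 7.1719 9.2813] v=[-0.5938 0.2188 -0.3125]
Step 4: x=[2.7852 6.6602 9.3477] v=[0.4141 -1.0234 0.1328]
Step 5: x=[3.2647 5.8516 9.4923] v=[0.9590 -1.6172 0.2891]
Step 6: x=[3.5748 5.3065 9.4767] v=[0.6201 -1.0903 -0.0313]
Step 7: x=[3.4241 5.3710 9.1685] v=[-0.3015 0.1290 -0.6164]
Step 8: x=[2.9041 5.8982 8.6609] v=[-1.0401 1.0543 -1.0152]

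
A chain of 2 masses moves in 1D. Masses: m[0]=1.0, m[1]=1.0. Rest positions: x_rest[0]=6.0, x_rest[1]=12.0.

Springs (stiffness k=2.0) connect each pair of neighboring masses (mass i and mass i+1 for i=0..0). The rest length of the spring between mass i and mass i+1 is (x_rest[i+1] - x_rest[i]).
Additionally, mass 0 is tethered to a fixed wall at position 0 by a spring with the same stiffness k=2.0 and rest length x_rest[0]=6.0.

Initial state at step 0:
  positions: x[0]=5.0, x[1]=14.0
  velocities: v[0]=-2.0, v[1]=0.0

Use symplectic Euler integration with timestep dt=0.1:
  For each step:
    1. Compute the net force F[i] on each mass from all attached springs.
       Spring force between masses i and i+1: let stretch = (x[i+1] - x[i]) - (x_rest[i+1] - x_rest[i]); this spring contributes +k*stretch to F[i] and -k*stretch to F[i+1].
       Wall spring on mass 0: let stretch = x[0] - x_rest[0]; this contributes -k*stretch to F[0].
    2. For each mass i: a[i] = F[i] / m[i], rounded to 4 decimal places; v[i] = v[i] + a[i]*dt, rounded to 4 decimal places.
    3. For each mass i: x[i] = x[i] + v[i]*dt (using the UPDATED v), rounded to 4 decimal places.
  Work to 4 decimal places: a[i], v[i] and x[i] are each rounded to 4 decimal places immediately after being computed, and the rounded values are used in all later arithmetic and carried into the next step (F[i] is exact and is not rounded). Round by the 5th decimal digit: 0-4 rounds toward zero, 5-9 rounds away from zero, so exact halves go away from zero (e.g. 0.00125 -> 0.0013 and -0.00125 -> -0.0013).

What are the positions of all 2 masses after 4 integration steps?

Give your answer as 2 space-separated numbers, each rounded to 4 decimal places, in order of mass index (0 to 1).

Answer: 5.0132 13.4024

Derivation:
Step 0: x=[5.0000 14.0000] v=[-2.0000 0.0000]
Step 1: x=[4.8800 13.9400] v=[-1.2000 -0.6000]
Step 2: x=[4.8436 13.8188] v=[-0.3640 -1.2120]
Step 3: x=[4.8898 13.6381] v=[0.4623 -1.8070]
Step 4: x=[5.0132 13.4024] v=[1.2340 -2.3567]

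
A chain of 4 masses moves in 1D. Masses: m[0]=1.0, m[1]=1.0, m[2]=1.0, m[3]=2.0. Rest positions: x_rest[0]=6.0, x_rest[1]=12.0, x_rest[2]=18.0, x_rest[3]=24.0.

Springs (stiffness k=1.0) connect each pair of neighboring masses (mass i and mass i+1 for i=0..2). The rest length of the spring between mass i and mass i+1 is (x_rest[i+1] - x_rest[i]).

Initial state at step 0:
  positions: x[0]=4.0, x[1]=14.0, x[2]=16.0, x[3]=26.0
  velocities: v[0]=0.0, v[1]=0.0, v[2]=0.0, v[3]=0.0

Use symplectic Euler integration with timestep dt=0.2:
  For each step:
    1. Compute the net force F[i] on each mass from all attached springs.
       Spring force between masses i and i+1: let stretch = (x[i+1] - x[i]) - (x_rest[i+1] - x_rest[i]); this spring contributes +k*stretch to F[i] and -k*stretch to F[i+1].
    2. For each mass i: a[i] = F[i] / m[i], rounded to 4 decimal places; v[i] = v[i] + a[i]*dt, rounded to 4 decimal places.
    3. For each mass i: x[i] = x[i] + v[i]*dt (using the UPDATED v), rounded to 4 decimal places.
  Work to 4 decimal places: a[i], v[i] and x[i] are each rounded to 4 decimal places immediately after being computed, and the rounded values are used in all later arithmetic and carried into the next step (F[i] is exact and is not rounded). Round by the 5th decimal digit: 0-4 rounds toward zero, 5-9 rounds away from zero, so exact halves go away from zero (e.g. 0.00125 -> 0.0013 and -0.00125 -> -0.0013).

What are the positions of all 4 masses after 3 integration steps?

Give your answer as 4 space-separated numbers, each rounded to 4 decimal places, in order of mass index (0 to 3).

Answer: 4.8666 12.2980 17.7174 25.5590

Derivation:
Step 0: x=[4.0000 14.0000 16.0000 26.0000] v=[0.0000 0.0000 0.0000 0.0000]
Step 1: x=[4.1600 13.6800 16.3200 25.9200] v=[0.8000 -1.6000 1.6000 -0.4000]
Step 2: x=[4.4608 13.0848 16.9184 25.7680] v=[1.5040 -2.9760 2.9920 -0.7600]
Step 3: x=[4.8666 12.2980 17.7174 25.5590] v=[2.0288 -3.9341 3.9952 -1.0450]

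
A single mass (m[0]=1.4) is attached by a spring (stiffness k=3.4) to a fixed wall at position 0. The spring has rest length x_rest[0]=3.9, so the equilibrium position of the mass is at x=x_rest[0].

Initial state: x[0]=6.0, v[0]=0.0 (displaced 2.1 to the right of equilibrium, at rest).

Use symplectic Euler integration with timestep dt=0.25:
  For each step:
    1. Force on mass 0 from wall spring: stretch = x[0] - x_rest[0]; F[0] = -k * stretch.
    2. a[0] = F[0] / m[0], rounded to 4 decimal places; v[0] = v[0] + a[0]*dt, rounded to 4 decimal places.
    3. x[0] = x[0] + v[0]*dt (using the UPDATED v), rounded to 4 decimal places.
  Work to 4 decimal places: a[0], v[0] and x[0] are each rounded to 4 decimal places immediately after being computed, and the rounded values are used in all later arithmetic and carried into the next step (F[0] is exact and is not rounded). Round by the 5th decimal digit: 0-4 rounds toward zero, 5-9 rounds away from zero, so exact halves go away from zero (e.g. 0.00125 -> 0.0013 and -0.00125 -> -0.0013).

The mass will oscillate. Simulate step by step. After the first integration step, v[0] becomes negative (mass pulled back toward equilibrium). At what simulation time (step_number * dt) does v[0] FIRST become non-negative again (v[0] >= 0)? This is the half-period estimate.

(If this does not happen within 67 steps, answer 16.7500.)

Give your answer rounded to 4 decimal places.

Step 0: x=[6.0000] v=[0.0000]
Step 1: x=[5.6813] v=[-1.2750]
Step 2: x=[5.0922] v=[-2.3565]
Step 3: x=[4.3221] v=[-3.0803]
Step 4: x=[3.4880] v=[-3.3366]
Step 5: x=[2.7164] v=[-3.0865]
Step 6: x=[2.1244] v=[-2.3679]
Step 7: x=[1.8019] v=[-1.2899]
Step 8: x=[1.7979] v=[-0.0161]
Step 9: x=[2.1130] v=[1.2602]
First v>=0 after going negative at step 9, time=2.2500

Answer: 2.2500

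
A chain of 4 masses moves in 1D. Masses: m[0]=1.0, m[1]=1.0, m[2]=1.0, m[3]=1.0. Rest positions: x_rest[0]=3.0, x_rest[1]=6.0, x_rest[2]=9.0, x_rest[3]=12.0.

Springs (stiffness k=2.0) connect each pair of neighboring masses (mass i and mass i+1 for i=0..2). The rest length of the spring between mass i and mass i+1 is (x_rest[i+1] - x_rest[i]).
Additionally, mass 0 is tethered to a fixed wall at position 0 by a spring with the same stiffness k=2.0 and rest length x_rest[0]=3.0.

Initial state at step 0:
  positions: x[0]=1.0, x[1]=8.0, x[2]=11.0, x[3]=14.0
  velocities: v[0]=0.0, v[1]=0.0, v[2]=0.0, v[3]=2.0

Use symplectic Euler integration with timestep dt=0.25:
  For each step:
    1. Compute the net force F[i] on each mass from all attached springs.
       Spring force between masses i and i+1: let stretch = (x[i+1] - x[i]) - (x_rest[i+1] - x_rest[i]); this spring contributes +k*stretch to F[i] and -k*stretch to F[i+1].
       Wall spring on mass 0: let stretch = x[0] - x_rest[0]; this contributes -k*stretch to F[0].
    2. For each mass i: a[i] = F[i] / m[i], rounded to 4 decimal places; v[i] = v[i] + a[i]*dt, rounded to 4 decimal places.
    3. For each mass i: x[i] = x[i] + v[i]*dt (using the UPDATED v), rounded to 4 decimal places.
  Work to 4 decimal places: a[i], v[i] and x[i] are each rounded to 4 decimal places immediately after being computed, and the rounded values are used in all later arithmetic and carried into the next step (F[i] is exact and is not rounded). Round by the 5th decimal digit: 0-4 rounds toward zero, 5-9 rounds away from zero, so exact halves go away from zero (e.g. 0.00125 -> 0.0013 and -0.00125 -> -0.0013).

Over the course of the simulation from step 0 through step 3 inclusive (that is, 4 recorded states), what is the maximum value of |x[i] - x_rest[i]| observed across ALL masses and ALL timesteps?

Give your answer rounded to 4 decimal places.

Answer: 3.2578

Derivation:
Step 0: x=[1.0000 8.0000 11.0000 14.0000] v=[0.0000 0.0000 0.0000 2.0000]
Step 1: x=[1.7500 7.5000 11.0000 14.5000] v=[3.0000 -2.0000 0.0000 2.0000]
Step 2: x=[3.0000 6.7188 11.0000 14.9375] v=[5.0000 -3.1250 0.0000 1.7500]
Step 3: x=[4.3399 6.0079 10.9570 15.2578] v=[5.3594 -2.8438 -0.1719 1.2813]
Max displacement = 3.2578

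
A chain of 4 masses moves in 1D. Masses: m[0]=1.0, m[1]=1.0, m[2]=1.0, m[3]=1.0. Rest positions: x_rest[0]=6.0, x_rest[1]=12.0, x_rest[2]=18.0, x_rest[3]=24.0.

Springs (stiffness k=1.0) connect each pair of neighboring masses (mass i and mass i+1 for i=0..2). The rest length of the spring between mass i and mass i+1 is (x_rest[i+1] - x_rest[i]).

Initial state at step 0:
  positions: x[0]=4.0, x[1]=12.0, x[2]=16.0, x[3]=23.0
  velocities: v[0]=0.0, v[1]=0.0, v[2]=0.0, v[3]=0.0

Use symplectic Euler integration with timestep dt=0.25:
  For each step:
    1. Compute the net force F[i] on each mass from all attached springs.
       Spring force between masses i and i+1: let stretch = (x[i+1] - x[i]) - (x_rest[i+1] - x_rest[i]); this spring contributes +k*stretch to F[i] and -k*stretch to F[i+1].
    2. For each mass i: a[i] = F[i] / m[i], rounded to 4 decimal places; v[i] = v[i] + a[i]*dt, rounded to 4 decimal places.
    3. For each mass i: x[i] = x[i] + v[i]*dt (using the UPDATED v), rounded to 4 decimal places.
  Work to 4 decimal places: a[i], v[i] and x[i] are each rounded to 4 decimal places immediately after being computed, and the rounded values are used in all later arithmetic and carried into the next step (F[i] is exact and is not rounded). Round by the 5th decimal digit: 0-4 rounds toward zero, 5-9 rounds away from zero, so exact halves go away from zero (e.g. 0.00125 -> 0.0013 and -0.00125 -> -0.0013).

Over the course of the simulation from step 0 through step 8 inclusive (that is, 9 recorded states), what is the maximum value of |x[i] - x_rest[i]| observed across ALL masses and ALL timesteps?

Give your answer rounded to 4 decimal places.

Step 0: x=[4.0000 12.0000 16.0000 23.0000] v=[0.0000 0.0000 0.0000 0.0000]
Step 1: x=[4.1250 11.7500 16.1875 22.9375] v=[0.5000 -1.0000 0.7500 -0.2500]
Step 2: x=[4.3516 11.3008 16.5195 22.8281] v=[0.9063 -1.7969 1.3281 -0.4375]
Step 3: x=[4.6375 10.7434 16.9197 22.6994] v=[1.1436 -2.2295 1.6006 -0.5147]
Step 4: x=[4.9300 10.1904 17.2951 22.5845] v=[1.1701 -2.2119 1.5015 -0.4596]
Step 5: x=[5.1763 9.7527 17.5570 22.5140] v=[0.9852 -1.7508 1.0477 -0.2820]
Step 6: x=[5.3336 9.5168 17.6410 22.5087] v=[0.6293 -0.9438 0.3359 -0.0213]
Step 7: x=[5.3774 9.5272 17.5215 22.5742] v=[0.1751 0.0415 -0.4782 0.2618]
Step 8: x=[5.3055 9.7779 17.2181 22.6989] v=[-0.2875 1.0026 -1.2136 0.4986]
Max displacement = 2.4832

Answer: 2.4832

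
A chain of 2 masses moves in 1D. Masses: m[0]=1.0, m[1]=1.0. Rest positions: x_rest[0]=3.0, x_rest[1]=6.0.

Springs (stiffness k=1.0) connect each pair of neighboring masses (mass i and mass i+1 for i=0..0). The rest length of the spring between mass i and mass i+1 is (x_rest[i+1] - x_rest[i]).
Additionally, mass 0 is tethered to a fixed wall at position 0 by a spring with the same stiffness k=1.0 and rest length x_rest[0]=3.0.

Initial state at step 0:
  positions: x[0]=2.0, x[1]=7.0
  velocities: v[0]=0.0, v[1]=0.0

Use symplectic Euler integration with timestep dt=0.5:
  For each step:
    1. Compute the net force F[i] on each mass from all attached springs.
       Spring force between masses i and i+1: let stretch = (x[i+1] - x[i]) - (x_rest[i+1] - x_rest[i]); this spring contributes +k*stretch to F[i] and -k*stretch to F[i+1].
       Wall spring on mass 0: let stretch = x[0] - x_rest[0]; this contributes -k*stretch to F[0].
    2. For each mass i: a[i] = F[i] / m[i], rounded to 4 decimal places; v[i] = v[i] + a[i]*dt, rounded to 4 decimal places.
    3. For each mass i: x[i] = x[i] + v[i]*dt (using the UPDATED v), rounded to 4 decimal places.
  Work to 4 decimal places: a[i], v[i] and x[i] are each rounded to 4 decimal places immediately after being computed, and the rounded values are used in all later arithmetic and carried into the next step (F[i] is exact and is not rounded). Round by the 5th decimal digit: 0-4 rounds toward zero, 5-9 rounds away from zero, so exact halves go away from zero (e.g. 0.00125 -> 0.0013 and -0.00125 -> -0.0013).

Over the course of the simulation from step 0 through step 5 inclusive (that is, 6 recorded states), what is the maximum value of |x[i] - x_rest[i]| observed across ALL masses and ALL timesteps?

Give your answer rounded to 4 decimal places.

Step 0: x=[2.0000 7.0000] v=[0.0000 0.0000]
Step 1: x=[2.7500 6.5000] v=[1.5000 -1.0000]
Step 2: x=[3.7500 5.8125] v=[2.0000 -1.3750]
Step 3: x=[4.3282 5.3594] v=[1.1563 -0.9063]
Step 4: x=[4.0821 5.3985] v=[-0.4922 0.0781]
Step 5: x=[3.1446 5.8585] v=[-1.8751 0.9199]
Max displacement = 1.3282

Answer: 1.3282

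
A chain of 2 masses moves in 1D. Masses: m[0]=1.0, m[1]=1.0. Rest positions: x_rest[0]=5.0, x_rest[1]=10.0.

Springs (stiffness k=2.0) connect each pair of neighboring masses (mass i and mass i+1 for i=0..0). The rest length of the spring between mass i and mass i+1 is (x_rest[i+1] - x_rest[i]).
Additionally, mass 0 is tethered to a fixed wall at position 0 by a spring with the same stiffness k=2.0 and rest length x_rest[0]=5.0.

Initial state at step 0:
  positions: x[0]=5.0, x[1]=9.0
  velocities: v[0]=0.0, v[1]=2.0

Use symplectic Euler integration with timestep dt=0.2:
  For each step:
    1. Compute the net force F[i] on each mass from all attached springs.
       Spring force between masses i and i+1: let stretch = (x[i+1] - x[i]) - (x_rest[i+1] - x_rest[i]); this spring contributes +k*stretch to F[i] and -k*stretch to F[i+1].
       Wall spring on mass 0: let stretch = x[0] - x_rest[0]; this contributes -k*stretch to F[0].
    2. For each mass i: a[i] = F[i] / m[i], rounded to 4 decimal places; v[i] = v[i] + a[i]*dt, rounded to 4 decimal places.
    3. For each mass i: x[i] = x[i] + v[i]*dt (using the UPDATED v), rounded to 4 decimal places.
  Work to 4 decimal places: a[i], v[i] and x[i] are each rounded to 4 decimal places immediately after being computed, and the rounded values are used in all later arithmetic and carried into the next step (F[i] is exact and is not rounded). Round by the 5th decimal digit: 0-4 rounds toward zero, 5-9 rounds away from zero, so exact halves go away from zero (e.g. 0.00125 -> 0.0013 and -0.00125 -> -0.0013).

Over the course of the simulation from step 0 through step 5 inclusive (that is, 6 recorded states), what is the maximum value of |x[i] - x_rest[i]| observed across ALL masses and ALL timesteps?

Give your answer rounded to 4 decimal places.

Step 0: x=[5.0000 9.0000] v=[0.0000 2.0000]
Step 1: x=[4.9200 9.4800] v=[-0.4000 2.4000]
Step 2: x=[4.8112 9.9952] v=[-0.5440 2.5760]
Step 3: x=[4.7322 10.4957] v=[-0.3949 2.5024]
Step 4: x=[4.7357 10.9351] v=[0.0176 2.1970]
Step 5: x=[4.8563 11.2785] v=[0.6031 1.7172]
Max displacement = 1.2785

Answer: 1.2785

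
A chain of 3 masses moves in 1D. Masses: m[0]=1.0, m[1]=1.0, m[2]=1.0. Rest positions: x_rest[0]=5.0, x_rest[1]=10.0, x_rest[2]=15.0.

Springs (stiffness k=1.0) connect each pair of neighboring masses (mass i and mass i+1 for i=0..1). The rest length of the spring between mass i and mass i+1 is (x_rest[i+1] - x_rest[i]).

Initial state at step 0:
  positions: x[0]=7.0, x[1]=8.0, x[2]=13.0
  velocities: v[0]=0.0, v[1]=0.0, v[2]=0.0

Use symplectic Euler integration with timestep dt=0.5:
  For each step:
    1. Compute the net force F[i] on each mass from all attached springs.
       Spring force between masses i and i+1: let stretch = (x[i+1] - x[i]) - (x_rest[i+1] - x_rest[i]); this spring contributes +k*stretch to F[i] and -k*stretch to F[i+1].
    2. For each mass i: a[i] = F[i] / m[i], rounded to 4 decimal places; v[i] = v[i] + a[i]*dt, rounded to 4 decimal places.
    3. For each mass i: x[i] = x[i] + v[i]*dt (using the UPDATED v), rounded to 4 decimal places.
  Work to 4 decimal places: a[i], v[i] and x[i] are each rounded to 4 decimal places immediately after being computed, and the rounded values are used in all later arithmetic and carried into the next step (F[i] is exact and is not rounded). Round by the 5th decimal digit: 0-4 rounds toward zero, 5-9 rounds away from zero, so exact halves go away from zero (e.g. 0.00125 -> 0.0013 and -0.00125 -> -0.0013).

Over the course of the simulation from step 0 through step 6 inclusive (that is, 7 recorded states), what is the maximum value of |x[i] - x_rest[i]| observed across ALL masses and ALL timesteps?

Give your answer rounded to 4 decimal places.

Step 0: x=[7.0000 8.0000 13.0000] v=[0.0000 0.0000 0.0000]
Step 1: x=[6.0000 9.0000 13.0000] v=[-2.0000 2.0000 0.0000]
Step 2: x=[4.5000 10.2500 13.2500] v=[-3.0000 2.5000 0.5000]
Step 3: x=[3.1875 10.8125 14.0000] v=[-2.6250 1.1250 1.5000]
Step 4: x=[2.5313 10.2656 15.2032] v=[-1.3125 -1.0938 2.4063]
Step 5: x=[2.5587 9.0195 16.4220] v=[0.0547 -2.4922 2.4375]
Step 6: x=[2.9513 8.0088 17.0402] v=[0.7851 -2.0214 1.2363]
Max displacement = 2.4687

Answer: 2.4687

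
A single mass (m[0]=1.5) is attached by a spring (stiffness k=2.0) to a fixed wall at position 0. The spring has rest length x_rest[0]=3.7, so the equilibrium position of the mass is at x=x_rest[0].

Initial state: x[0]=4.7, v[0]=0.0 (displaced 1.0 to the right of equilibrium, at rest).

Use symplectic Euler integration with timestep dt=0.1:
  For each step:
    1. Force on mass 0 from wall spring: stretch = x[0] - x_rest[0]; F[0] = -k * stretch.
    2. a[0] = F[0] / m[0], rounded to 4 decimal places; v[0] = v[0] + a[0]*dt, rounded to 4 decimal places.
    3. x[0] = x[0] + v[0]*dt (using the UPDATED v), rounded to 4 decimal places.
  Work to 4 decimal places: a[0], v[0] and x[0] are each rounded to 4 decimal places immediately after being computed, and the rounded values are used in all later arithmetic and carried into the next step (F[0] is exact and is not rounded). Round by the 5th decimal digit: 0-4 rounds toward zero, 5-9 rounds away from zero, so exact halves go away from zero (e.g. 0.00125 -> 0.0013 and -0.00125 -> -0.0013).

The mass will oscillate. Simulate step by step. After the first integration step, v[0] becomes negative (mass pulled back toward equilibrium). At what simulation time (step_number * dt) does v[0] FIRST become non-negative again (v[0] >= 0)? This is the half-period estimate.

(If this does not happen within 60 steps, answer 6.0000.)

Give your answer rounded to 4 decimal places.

Step 0: x=[4.7000] v=[0.0000]
Step 1: x=[4.6867] v=[-0.1333]
Step 2: x=[4.6602] v=[-0.2649]
Step 3: x=[4.6209] v=[-0.3929]
Step 4: x=[4.5693] v=[-0.5157]
Step 5: x=[4.5061] v=[-0.6316]
Step 6: x=[4.4322] v=[-0.7391]
Step 7: x=[4.3485] v=[-0.8367]
Step 8: x=[4.2562] v=[-0.9232]
Step 9: x=[4.1565] v=[-0.9974]
Step 10: x=[4.0507] v=[-1.0583]
Step 11: x=[3.9402] v=[-1.1051]
Step 12: x=[3.8265] v=[-1.1371]
Step 13: x=[3.7111] v=[-1.1540]
Step 14: x=[3.5956] v=[-1.1555]
Step 15: x=[3.4814] v=[-1.1416]
Step 16: x=[3.3702] v=[-1.1125]
Step 17: x=[3.2634] v=[-1.0685]
Step 18: x=[3.1624] v=[-1.0103]
Step 19: x=[3.0685] v=[-0.9386]
Step 20: x=[2.9831] v=[-0.8544]
Step 21: x=[2.9072] v=[-0.7588]
Step 22: x=[2.8419] v=[-0.6531]
Step 23: x=[2.7880] v=[-0.5387]
Step 24: x=[2.7463] v=[-0.4171]
Step 25: x=[2.7173] v=[-0.2899]
Step 26: x=[2.7014] v=[-0.1589]
Step 27: x=[2.6988] v=[-0.0258]
Step 28: x=[2.7096] v=[0.1077]
First v>=0 after going negative at step 28, time=2.8000

Answer: 2.8000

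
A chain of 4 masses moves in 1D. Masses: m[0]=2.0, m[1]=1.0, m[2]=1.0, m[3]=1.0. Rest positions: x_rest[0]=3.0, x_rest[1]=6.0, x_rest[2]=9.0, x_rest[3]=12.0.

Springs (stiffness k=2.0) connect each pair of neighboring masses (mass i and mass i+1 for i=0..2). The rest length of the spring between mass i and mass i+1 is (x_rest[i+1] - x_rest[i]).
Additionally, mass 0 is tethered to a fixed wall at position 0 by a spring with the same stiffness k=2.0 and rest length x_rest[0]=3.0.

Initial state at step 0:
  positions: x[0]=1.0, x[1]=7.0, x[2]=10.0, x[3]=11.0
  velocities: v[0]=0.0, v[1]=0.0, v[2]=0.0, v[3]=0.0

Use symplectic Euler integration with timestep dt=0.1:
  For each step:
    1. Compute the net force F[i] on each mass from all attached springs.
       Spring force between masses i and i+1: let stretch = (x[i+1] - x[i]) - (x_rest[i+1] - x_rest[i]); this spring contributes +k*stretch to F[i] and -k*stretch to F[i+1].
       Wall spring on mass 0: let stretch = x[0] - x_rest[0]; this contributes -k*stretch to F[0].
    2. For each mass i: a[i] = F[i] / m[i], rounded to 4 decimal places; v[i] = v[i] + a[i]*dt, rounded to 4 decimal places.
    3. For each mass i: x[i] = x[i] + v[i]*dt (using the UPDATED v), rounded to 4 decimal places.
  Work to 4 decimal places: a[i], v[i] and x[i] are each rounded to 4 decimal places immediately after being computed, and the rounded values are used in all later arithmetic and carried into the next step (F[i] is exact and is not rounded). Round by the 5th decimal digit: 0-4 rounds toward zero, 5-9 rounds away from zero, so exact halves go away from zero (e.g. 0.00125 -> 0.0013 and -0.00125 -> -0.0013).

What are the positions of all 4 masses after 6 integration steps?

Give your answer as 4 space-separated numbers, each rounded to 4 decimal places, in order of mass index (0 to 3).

Step 0: x=[1.0000 7.0000 10.0000 11.0000] v=[0.0000 0.0000 0.0000 0.0000]
Step 1: x=[1.0500 6.9400 9.9600 11.0400] v=[0.5000 -0.6000 -0.4000 0.4000]
Step 2: x=[1.1484 6.8226 9.8812 11.1184] v=[0.9840 -1.1740 -0.7880 0.7840]
Step 3: x=[1.2921 6.6529 9.7660 11.2321] v=[1.4366 -1.6971 -1.1523 1.1366]
Step 4: x=[1.4765 6.4382 9.6178 11.3764] v=[1.8435 -2.1466 -1.4817 1.4434]
Step 5: x=[1.6957 6.1879 9.4412 11.5456] v=[2.1920 -2.5030 -1.7659 1.6917]
Step 6: x=[1.9429 5.9128 9.2416 11.7327] v=[2.4717 -2.7508 -1.9957 1.8708]

Answer: 1.9429 5.9128 9.2416 11.7327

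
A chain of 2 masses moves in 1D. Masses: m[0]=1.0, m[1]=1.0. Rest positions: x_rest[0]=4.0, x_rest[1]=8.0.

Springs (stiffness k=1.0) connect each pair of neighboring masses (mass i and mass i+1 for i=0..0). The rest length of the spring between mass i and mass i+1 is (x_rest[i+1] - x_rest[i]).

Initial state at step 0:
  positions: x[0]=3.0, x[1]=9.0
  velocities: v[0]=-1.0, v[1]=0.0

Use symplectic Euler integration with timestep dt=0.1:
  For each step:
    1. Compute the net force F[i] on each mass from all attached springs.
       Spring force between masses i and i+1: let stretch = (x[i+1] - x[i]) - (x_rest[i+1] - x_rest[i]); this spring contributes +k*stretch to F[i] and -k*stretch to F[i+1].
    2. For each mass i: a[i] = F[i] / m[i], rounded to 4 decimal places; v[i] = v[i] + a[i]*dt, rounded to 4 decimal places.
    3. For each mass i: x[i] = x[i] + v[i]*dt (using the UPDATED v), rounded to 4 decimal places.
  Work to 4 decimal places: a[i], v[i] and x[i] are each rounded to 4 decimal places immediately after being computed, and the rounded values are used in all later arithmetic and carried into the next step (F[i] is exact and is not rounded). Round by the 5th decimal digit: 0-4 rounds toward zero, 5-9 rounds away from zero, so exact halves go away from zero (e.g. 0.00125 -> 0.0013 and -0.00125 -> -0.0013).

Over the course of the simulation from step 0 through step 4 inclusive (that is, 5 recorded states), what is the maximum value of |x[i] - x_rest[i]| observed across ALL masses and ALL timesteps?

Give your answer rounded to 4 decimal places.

Answer: 1.1960

Derivation:
Step 0: x=[3.0000 9.0000] v=[-1.0000 0.0000]
Step 1: x=[2.9200 8.9800] v=[-0.8000 -0.2000]
Step 2: x=[2.8606 8.9394] v=[-0.5940 -0.4060]
Step 3: x=[2.8220 8.8780] v=[-0.3861 -0.6139]
Step 4: x=[2.8040 8.7961] v=[-0.1805 -0.8195]
Max displacement = 1.1960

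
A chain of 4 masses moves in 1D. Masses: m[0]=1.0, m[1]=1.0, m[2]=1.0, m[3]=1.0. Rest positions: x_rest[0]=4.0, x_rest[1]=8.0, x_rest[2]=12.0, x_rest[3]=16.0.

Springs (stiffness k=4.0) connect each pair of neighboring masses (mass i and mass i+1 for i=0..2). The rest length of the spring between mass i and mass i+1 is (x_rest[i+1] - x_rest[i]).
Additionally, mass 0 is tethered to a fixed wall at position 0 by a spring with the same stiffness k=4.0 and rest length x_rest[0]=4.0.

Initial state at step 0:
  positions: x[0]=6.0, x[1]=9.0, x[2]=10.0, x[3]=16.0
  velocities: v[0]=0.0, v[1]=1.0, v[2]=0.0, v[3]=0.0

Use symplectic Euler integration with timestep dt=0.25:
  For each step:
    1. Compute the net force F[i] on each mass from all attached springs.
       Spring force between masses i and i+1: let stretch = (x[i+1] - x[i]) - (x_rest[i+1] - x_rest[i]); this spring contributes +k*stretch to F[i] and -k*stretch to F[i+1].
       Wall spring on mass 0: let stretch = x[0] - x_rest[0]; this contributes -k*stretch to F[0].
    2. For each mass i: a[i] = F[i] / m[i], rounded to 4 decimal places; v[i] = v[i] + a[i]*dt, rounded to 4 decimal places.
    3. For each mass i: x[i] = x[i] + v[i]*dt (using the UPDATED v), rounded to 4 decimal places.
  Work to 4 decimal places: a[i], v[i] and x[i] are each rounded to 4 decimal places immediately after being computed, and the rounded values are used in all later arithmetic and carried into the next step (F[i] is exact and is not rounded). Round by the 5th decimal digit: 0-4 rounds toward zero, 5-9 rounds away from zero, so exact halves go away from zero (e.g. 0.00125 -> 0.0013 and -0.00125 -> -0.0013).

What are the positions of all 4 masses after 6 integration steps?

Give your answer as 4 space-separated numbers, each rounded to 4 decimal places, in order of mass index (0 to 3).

Step 0: x=[6.0000 9.0000 10.0000 16.0000] v=[0.0000 1.0000 0.0000 0.0000]
Step 1: x=[5.2500 8.7500 11.2500 15.5000] v=[-3.0000 -1.0000 5.0000 -2.0000]
Step 2: x=[4.0625 8.2500 12.9375 14.9375] v=[-4.7500 -2.0000 6.7500 -2.2500]
Step 3: x=[2.9063 7.8750 13.9531 14.8750] v=[-4.6250 -1.5000 4.0625 -0.2500]
Step 4: x=[2.2657 7.7774 13.6797 15.5820] v=[-2.5626 -0.3906 -1.0937 2.8281]
Step 5: x=[2.4366 7.7774 12.4063 16.8135] v=[0.6834 0.0000 -5.0937 4.9258]
Step 6: x=[3.3335 7.5994 11.0775 17.9432] v=[3.5876 -0.7119 -5.3154 4.5186]

Answer: 3.3335 7.5994 11.0775 17.9432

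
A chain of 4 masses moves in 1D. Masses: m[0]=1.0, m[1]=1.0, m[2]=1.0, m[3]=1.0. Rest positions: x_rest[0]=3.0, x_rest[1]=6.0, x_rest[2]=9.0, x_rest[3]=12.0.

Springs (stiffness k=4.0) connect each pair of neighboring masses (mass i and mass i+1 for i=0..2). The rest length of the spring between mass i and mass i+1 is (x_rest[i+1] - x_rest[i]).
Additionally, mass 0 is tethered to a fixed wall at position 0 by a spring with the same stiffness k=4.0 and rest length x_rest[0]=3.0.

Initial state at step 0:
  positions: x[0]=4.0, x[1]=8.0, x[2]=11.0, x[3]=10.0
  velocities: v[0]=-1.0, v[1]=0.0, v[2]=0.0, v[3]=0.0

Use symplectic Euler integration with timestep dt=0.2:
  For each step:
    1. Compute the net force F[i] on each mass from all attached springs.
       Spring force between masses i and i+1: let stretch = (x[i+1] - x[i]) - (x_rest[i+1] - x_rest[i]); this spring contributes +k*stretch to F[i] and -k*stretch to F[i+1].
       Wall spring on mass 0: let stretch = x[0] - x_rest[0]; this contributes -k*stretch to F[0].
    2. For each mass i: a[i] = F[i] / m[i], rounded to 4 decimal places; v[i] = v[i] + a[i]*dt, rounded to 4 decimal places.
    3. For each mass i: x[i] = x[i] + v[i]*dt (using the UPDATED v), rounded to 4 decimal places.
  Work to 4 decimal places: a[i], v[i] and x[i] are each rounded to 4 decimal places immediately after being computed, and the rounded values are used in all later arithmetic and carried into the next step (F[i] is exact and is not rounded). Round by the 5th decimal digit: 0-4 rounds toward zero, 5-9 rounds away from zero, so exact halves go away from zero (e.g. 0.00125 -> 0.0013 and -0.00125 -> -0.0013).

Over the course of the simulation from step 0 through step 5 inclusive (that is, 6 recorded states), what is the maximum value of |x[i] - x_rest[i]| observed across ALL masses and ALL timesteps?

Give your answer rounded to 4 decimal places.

Answer: 2.3201

Derivation:
Step 0: x=[4.0000 8.0000 11.0000 10.0000] v=[-1.0000 0.0000 0.0000 0.0000]
Step 1: x=[3.8000 7.8400 10.3600 10.6400] v=[-1.0000 -0.8000 -3.2000 3.2000]
Step 2: x=[3.6384 7.4368 9.3616 11.7152] v=[-0.8080 -2.0160 -4.9920 5.3760]
Step 3: x=[3.5024 6.7338 8.4318 12.8938] v=[-0.6800 -3.5149 -4.6490 5.8931]
Step 4: x=[3.3230 5.7855 7.9442 13.8385] v=[-0.8968 -4.7416 -2.4378 4.7235]
Step 5: x=[3.0060 4.7886 8.0543 14.3201] v=[-1.5852 -4.9846 0.5507 2.4081]
Max displacement = 2.3201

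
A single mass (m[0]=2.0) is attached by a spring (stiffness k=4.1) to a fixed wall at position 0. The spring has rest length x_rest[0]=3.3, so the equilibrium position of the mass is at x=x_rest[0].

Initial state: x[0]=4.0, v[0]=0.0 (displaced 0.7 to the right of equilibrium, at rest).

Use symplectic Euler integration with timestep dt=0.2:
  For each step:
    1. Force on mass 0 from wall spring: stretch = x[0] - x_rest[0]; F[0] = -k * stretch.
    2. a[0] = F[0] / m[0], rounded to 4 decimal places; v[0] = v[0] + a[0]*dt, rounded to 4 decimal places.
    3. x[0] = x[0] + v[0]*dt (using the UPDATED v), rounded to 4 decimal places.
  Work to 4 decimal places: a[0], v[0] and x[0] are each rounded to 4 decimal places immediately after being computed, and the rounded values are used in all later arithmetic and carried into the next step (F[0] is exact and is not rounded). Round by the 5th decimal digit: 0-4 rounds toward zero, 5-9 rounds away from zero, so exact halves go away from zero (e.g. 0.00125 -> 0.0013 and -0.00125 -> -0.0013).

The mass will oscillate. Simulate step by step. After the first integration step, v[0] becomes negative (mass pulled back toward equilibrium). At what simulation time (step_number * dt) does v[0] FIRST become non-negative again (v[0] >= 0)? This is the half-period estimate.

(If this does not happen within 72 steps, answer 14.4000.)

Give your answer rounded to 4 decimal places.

Step 0: x=[4.0000] v=[0.0000]
Step 1: x=[3.9426] v=[-0.2870]
Step 2: x=[3.8325] v=[-0.5505]
Step 3: x=[3.6787] v=[-0.7688]
Step 4: x=[3.4939] v=[-0.9241]
Step 5: x=[3.2932] v=[-1.0036]
Step 6: x=[3.0930] v=[-1.0008]
Step 7: x=[2.9098] v=[-0.9159]
Step 8: x=[2.7586] v=[-0.7559]
Step 9: x=[2.6518] v=[-0.5339]
Step 10: x=[2.5982] v=[-0.2681]
Step 11: x=[2.6021] v=[0.0196]
First v>=0 after going negative at step 11, time=2.2000

Answer: 2.2000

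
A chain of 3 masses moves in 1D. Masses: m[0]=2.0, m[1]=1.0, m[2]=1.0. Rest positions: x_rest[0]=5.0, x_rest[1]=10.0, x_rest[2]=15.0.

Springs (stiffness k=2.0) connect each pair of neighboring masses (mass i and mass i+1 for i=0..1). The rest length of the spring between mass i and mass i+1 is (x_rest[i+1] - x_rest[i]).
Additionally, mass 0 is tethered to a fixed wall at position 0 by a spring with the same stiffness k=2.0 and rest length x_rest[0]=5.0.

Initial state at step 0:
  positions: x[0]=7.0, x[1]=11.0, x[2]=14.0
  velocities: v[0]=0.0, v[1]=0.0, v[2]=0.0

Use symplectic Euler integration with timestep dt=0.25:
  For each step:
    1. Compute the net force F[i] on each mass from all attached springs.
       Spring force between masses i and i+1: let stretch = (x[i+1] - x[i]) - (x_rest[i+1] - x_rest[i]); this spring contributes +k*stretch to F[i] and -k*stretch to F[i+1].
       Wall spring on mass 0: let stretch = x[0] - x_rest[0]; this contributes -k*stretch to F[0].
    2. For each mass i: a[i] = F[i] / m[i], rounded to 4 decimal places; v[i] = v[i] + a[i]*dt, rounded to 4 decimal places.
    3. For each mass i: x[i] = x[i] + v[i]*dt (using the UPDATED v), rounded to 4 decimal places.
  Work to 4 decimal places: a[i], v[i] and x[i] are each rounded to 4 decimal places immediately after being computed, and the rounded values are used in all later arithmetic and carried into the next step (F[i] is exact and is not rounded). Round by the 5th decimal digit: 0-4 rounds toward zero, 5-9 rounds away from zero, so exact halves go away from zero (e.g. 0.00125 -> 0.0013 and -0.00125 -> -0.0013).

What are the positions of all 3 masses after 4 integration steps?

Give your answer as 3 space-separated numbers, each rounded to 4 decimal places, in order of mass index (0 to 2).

Step 0: x=[7.0000 11.0000 14.0000] v=[0.0000 0.0000 0.0000]
Step 1: x=[6.8125 10.8750 14.2500] v=[-0.7500 -0.5000 1.0000]
Step 2: x=[6.4531 10.6641 14.7031] v=[-1.4375 -0.8438 1.8125]
Step 3: x=[5.9536 10.4317 15.2764] v=[-1.9980 -0.9298 2.2930]
Step 4: x=[5.3619 10.2451 15.8691] v=[-2.3669 -0.7465 2.3707]

Answer: 5.3619 10.2451 15.8691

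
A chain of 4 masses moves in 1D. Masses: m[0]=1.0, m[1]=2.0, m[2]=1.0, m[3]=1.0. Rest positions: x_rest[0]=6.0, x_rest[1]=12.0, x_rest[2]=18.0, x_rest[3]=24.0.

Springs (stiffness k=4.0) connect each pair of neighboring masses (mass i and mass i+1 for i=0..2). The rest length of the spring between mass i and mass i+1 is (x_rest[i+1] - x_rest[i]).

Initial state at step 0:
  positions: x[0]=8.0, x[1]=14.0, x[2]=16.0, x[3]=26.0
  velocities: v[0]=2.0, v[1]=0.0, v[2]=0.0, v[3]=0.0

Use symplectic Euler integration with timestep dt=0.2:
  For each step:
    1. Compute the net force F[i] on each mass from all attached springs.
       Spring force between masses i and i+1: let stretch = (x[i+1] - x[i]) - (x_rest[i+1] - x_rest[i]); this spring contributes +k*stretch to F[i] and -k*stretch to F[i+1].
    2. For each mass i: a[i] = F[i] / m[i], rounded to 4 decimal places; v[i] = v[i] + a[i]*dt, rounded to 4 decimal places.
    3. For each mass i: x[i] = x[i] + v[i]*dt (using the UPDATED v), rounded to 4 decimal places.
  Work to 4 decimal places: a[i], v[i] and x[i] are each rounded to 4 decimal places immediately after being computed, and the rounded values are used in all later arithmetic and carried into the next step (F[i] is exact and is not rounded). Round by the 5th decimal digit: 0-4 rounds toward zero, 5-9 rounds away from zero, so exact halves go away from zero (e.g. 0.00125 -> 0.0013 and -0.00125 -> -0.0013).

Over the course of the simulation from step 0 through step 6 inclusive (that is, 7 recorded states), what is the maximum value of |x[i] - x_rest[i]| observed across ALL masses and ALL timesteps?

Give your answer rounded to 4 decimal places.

Step 0: x=[8.0000 14.0000 16.0000 26.0000] v=[2.0000 0.0000 0.0000 0.0000]
Step 1: x=[8.4000 13.6800 17.2800 25.3600] v=[2.0000 -1.6000 6.4000 -3.2000]
Step 2: x=[8.6848 13.2256 19.2768 24.3872] v=[1.4240 -2.2720 9.9840 -4.8640]
Step 3: x=[8.7361 12.8920 21.1231 23.5567] v=[0.2566 -1.6678 9.2314 -4.1523]
Step 4: x=[8.4924 12.8845 22.0418 23.2969] v=[-1.2187 -0.0377 4.5934 -1.2992]
Step 5: x=[7.9914 13.2582 21.6961 23.7962] v=[-2.5050 1.8684 -1.7284 2.4967]
Step 6: x=[7.3731 13.8856 20.3364 24.9195] v=[-3.0916 3.1368 -6.7986 5.6166]
Max displacement = 4.0418

Answer: 4.0418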